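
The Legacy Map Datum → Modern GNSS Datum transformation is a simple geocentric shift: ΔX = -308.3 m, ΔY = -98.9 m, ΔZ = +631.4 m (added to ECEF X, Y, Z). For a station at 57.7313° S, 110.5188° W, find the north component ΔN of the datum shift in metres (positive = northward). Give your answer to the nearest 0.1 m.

At φ = -57.7313°, λ = -110.5188°: sin φ = -0.845554, cos φ = 0.533891, sin λ = -0.936557, cos λ = -0.350515.
ΔN = −sin φ cos λ·ΔX − sin φ sin λ·ΔY + cos φ·ΔZ = −(-0.845554)(-0.350515)(-308.3) − (-0.845554)(-0.936557)(-98.9) + (0.533891)(631.4) = 506.79 m.

ΔN = 506.8 m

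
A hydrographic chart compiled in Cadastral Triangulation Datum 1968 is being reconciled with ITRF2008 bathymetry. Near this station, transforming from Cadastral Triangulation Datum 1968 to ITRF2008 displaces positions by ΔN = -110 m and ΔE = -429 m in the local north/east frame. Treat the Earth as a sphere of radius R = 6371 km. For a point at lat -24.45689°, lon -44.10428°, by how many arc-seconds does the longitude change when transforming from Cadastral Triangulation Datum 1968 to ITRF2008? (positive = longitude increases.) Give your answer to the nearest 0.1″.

Δλ = -15.3″

At latitude -24.45689°, cos φ = 0.910273.
One radian of longitude at latitude φ spans R cos φ, so Δλ = ΔE / (R cos φ) = -429.0 / (6371000 × 0.910273) = -7.3974e-05 rad = -15.258″.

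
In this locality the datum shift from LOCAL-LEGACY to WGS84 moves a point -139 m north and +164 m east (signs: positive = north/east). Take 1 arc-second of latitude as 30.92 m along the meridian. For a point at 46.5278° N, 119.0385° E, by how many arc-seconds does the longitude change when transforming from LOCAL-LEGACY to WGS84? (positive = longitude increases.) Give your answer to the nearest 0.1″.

At latitude 46.5278°, cos φ = 0.688003.
1″ of longitude at this latitude = 30.92 × cos φ = 21.2730 m, so Δλ = 164.0 / 21.2730 = 7.709″.

Δλ = 7.7″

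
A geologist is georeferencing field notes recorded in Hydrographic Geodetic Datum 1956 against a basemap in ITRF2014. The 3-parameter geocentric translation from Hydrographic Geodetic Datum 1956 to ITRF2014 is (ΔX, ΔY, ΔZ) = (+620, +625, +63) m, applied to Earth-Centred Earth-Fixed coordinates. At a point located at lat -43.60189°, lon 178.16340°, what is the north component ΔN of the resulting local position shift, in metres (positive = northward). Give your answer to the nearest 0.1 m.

ΔN = -367.9 m

At φ = -43.60189°, λ = 178.16340°: sin φ = -0.689643, cos φ = 0.724149, sin λ = 0.032049, cos λ = -0.999486.
ΔN = −sin φ cos λ·ΔX − sin φ sin λ·ΔY + cos φ·ΔZ = −(-0.689643)(-0.999486)(620) − (-0.689643)(0.032049)(625) + (0.724149)(63) = -367.92 m.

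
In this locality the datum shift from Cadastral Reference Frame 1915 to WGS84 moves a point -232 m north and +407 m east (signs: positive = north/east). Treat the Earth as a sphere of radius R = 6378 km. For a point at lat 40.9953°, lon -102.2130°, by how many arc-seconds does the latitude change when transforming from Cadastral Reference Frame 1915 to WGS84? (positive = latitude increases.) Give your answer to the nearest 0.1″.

On a sphere of radius R, 1 rad of latitude = R, so Δφ = ΔN / R = -232.0 / 6378000 = -3.6375e-05 rad = -7.503″.

Δφ = -7.5″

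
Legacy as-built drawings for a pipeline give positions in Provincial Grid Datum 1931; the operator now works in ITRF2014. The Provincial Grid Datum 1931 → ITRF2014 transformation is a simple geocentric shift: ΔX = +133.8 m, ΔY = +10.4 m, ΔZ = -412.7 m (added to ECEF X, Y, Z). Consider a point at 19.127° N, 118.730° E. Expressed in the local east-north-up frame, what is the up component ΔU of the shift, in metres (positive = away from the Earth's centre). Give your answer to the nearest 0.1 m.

The local up (radial) axis is (cos φ cos λ, cos φ sin λ, sin φ), giving ΔU = -60.765 + 8.616 − 135.227 = -187.38 m.

ΔU = -187.4 m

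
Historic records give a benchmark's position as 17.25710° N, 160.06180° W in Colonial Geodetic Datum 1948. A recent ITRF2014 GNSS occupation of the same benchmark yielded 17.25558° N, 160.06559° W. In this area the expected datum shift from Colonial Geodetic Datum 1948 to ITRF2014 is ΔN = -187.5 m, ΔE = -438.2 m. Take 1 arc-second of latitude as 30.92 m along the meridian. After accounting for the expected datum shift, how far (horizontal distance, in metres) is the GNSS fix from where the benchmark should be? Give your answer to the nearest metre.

40 m

Observed coordinate differences: Δφ = -0.00152°, Δλ = -0.00379°.
Converting to metres (1° lat = 111312 m, cos φ = 0.954983): observed ΔN = -169.2 m, observed ΔE = -402.9 m.
Subtracting the expected shift leaves a residual of -169.2 − (-187.5) = 18.3 m north and -402.9 − (-438.2) = 35.3 m east.
Residual distance = √(18.3² + 35.3²) = 39.8 m.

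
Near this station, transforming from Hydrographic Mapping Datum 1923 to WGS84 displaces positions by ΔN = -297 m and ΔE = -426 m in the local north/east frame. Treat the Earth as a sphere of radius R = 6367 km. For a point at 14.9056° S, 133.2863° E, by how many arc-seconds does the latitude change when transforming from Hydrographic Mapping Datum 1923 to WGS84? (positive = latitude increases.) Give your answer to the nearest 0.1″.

On a sphere of radius R, 1 rad of latitude = R, so Δφ = ΔN / R = -297.0 / 6367000 = -4.6647e-05 rad = -9.622″.

Δφ = -9.6″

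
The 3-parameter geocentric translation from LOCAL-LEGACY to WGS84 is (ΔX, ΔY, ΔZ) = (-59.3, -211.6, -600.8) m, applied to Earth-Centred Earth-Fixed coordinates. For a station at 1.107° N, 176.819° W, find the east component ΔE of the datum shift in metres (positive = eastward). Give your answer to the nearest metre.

ΔE = 208 m

At φ = 1.107°, λ = -176.819°: sin φ = 0.019320, cos φ = 0.999813, sin λ = -0.055490, cos λ = -0.998459.
ΔE = −sin λ·ΔX + cos λ·ΔY = −(-0.055490)·(-59.3) + (-0.998459)·(-211.6) = 207.98 m.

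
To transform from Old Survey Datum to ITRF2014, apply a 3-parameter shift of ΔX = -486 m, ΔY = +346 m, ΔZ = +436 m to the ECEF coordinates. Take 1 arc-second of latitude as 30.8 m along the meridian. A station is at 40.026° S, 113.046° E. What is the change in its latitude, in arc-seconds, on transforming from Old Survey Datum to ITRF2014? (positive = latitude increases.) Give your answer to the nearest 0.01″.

Δφ = 21.46″

sin φ = -0.643135, cos φ = 0.765753, sin λ = 0.920191, cos λ = -0.391470.
North component: ΔN = −sin φ cos λ·ΔX − sin φ sin λ·ΔY + cos φ·ΔZ = −(-0.643135)(-0.391470)(-486) − (-0.643135)(0.920191)(346) + (0.765753)(436) = 660.99 m.
1° of latitude spans 3600 × 30.80 = 110880 m, so Δφ = 660.99 / 110880 × 3600 = 21.461″.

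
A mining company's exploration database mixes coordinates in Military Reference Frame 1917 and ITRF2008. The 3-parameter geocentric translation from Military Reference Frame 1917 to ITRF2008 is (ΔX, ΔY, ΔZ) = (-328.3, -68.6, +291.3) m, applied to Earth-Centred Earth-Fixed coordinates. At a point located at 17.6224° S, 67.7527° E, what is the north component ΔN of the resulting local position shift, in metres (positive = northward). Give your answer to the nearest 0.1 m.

The local north axis is (−sin φ cos λ, −sin φ sin λ, cos φ), giving ΔN = -37.630 − 19.222 + 277.630 = 220.78 m.

ΔN = 220.8 m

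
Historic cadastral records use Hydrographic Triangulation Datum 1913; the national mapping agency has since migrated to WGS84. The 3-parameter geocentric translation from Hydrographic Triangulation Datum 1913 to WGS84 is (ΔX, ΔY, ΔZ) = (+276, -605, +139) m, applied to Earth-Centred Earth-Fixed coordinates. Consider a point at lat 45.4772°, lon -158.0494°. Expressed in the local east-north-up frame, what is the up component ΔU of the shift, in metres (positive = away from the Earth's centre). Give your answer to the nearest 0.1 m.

The local up (radial) axis is (cos φ cos λ, cos φ sin λ, sin φ), giving ΔU = -179.500 + 158.577 + 99.103 = 78.18 m.

ΔU = 78.2 m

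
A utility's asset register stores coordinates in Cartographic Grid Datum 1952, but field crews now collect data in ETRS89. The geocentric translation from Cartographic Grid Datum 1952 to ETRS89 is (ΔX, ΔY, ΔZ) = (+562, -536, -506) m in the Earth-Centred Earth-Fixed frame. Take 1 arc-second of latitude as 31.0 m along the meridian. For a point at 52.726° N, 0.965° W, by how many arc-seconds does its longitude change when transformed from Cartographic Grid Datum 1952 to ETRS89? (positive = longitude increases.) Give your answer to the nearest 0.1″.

Δλ = -28.0″

sin φ = 0.795748, cos φ = 0.605627, sin λ = -0.016842, cos λ = 0.999858.
East component: ΔE = −sin λ·ΔX + cos λ·ΔY = −(-0.016842)(562) + (0.999858)(-536) = -526.46 m.
1° of latitude spans 3600 × 31.00 = 111600 m; at latitude φ, 1° of longitude spans that × cos φ = 67588.0 m, so Δλ = -526.46 / 67588.0 × 3600 = -28.041″.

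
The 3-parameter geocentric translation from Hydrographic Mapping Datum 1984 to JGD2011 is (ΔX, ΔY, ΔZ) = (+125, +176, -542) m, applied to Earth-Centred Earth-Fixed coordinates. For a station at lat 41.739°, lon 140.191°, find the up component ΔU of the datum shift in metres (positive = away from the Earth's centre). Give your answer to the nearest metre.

ΔU = -348 m

The local up (radial) axis is (cos φ cos λ, cos φ sin λ, sin φ), giving ΔU = -71.651 + 84.081 − 360.830 = -348.40 m.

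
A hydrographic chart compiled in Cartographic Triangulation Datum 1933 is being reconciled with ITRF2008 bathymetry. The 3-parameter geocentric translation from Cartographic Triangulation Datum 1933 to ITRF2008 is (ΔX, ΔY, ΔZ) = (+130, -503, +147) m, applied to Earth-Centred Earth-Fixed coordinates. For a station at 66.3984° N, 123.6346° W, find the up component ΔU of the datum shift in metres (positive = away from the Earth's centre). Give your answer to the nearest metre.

ΔU = 274 m

At φ = 66.3984°, λ = -123.6346°: sin φ = 0.916352, cos φ = 0.400375, sin λ = -0.832587, cos λ = -0.553894.
ΔU = cos φ cos λ·ΔX + cos φ sin λ·ΔY + sin φ·ΔZ = (0.400375)(-0.553894)(130) + (0.400375)(-0.832587)(-503) + (0.916352)(147) = 273.55 m.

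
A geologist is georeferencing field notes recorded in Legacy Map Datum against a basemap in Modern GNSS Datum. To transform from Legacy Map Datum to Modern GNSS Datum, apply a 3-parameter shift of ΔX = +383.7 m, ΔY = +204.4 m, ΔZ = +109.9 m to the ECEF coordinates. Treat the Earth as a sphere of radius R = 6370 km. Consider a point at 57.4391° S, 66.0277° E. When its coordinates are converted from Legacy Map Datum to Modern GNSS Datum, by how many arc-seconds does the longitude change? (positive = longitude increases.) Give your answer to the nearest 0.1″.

Δλ = -16.1″

sin φ = -0.842820, cos φ = 0.538196, sin λ = 0.913742, cos λ = 0.406295.
East component: ΔE = −sin λ·ΔX + cos λ·ΔY = −(0.913742)(383.7) + (0.406295)(204.4) = -267.56 m.
1° of latitude spans πR/180 = 111177 m; at latitude φ, 1° of longitude spans that × cos φ = 59835.2 m, so Δλ = -267.56 / 59835.2 × 3600 = -16.098″.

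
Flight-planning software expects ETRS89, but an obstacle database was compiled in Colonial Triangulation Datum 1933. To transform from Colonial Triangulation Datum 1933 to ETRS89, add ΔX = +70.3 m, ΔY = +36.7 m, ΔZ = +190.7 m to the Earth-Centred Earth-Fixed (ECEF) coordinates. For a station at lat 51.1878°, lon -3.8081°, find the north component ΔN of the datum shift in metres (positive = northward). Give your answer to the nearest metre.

ΔN = 67 m

The local north axis is (−sin φ cos λ, −sin φ sin λ, cos φ), giving ΔN = -54.657 + 1.899 + 119.525 = 66.77 m.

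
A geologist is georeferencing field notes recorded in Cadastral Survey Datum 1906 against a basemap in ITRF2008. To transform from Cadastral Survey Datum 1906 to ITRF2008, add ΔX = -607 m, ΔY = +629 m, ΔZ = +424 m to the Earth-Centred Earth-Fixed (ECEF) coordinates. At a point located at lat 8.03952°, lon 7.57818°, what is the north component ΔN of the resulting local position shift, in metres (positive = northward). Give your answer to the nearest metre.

The local north axis is (−sin φ cos λ, −sin φ sin λ, cos φ), giving ΔN = 84.151 − 11.601 + 419.833 = 492.38 m.

ΔN = 492 m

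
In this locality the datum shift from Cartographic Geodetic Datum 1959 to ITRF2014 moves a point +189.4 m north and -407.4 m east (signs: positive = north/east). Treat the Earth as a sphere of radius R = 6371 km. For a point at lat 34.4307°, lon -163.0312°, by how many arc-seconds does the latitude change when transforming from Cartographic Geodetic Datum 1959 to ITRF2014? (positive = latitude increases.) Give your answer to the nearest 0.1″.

Δφ = 6.1″

On a sphere of radius R, 1 rad of latitude = R, so Δφ = ΔN / R = 189.4 / 6371000 = 2.9728e-05 rad = 6.132″.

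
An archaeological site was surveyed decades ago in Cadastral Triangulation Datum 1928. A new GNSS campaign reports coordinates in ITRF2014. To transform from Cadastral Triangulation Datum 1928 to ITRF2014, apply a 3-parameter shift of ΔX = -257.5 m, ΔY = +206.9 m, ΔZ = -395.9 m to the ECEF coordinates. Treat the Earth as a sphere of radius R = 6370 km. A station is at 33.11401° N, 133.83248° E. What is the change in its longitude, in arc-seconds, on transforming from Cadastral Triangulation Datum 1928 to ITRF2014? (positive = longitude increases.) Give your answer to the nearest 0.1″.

sin φ = 0.546307, cos φ = 0.837585, sin λ = 0.721368, cos λ = -0.692552.
East component: ΔE = −sin λ·ΔX + cos λ·ΔY = −(0.721368)(-257.5) + (-0.692552)(206.9) = 42.46 m.
1° of latitude spans πR/180 = 111177 m; at latitude φ, 1° of longitude spans that × cos φ = 93120.6 m, so Δλ = 42.46 / 93120.6 × 3600 = 1.642″.

Δλ = 1.6″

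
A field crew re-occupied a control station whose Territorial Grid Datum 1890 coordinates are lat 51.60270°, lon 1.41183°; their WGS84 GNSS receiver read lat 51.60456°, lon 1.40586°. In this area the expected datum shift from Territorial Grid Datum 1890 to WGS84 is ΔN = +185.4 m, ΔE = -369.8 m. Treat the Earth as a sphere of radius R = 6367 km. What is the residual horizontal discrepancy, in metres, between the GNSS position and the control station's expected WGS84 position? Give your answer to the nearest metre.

Observed coordinate differences: Δφ = +0.00186°, Δλ = -0.00597°.
Converting to metres (1° lat = 111125 m, cos φ = 0.621111): observed ΔN = 206.7 m, observed ΔE = -412.1 m.
Subtracting the expected shift leaves a residual of 206.7 − (185.4) = 21.3 m north and -412.1 − (-369.8) = -42.3 m east.
Residual distance = √(21.3² + (-42.3)²) = 47.3 m.

47 m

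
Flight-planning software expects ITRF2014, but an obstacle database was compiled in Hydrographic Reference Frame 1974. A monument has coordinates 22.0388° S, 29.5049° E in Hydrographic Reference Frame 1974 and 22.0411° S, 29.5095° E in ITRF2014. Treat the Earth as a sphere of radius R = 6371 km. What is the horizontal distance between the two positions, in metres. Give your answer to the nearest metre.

539 m

Δφ = -22.0411° − -22.0388° = -0.0023°; Δλ = 29.5095° − 29.5049° = +0.0046°.
1° along a meridian = πR/180 = 111195 m.
ΔN = Δφ × 111195 = -255.7 m; ΔE = Δλ × 111195 × cos(-22.0388°) = +0.0046 × 111195 × 0.926930 = 474.1 m.
Distance = √(ΔE² + ΔN²) = √(474.1² + (-255.7)²) = 538.7 m.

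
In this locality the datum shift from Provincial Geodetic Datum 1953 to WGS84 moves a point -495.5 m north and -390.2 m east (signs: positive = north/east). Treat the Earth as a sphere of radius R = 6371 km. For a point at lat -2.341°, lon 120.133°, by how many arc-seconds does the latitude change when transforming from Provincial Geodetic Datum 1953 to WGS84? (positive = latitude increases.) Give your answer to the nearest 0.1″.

Δφ = -16.0″

On a sphere of radius R, 1 rad of latitude = R, so Δφ = ΔN / R = -495.5 / 6371000 = -7.7774e-05 rad = -16.042″.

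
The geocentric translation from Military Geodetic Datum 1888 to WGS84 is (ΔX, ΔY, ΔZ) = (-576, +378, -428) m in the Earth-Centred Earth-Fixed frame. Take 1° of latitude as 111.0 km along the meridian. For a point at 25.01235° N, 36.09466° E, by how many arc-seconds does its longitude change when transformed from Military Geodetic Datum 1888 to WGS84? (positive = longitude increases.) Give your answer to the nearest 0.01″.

sin φ = 0.422814, cos φ = 0.906217, sin λ = 0.589121, cos λ = 0.808045.
East component: ΔE = −sin λ·ΔX + cos λ·ΔY = −(0.589121)(-576) + (0.808045)(378) = 644.77 m.
1° of latitude spans 111000 m; at latitude φ, 1° of longitude spans that × cos φ = 100590.1 m, so Δλ = 644.77 / 100590.1 × 3600 = 23.076″.

Δλ = 23.08″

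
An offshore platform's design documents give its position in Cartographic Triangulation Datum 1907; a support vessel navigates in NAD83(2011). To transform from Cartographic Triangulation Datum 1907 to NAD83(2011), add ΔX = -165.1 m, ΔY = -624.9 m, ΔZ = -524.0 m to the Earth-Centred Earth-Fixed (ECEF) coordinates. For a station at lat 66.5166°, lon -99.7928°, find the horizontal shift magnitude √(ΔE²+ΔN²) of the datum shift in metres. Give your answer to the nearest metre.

At φ = 66.5166°, λ = -99.7928°: sin φ = 0.917176, cos φ = 0.398483, sin λ = -0.985429, cos λ = -0.170086.
ΔE = −sin λ·ΔX + cos λ·ΔY = −(-0.985429)·(-165.1) + (-0.170086)·(-624.9) = -56.41 m.
ΔN = −sin φ cos λ·ΔX − sin φ sin λ·ΔY + cos φ·ΔZ = −(0.917176)(-0.170086)(-165.1) − (0.917176)(-0.985429)(-624.9) + (0.398483)(-524.0) = -799.35 m.
Horizontal magnitude = √(ΔE² + ΔN²) = √((-56.41)² + (-799.35)²) = 801.34 m.

801 m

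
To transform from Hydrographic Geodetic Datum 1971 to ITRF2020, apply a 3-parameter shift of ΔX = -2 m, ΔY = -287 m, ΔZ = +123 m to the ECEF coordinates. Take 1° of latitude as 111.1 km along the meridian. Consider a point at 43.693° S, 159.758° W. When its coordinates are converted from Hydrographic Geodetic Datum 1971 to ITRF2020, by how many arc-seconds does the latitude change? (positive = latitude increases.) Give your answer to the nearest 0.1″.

Δφ = 5.1″

sin φ = -0.690794, cos φ = 0.723052, sin λ = -0.345986, cos λ = -0.938240.
North component: ΔN = −sin φ cos λ·ΔX − sin φ sin λ·ΔY + cos φ·ΔZ = −(-0.690794)(-0.938240)(-2) − (-0.690794)(-0.345986)(-287) + (0.723052)(123) = 158.83 m.
1° of latitude spans 111100 m, so Δφ = 158.83 / 111100 × 3600 = 5.146″.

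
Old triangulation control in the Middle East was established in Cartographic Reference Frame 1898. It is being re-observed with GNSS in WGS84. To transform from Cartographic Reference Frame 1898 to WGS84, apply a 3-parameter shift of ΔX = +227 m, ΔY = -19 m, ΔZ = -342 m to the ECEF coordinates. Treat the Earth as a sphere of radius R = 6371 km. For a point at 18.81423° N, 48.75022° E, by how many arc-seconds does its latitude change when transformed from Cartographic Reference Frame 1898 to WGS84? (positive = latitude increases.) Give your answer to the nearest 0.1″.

Δφ = -11.9″

sin φ = 0.322501, cos φ = 0.946569, sin λ = 0.751842, cos λ = 0.659343.
North component: ΔN = −sin φ cos λ·ΔX − sin φ sin λ·ΔY + cos φ·ΔZ = −(0.322501)(0.659343)(227) − (0.322501)(0.751842)(-19) + (0.946569)(-342) = -367.39 m.
1° of latitude spans πR/180 = 111195 m, so Δφ = -367.39 / 111195 × 3600 = -11.894″.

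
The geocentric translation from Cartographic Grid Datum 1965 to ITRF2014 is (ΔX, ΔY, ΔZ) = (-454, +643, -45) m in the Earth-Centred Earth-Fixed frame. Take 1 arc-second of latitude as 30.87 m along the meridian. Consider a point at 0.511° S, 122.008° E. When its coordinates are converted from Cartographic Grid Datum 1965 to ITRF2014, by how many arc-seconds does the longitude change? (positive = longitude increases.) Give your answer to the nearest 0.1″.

sin φ = -0.008919, cos φ = 0.999960, sin λ = 0.847974, cos λ = -0.530038.
East component: ΔE = −sin λ·ΔX + cos λ·ΔY = −(0.847974)(-454) + (-0.530038)(643) = 44.17 m.
1° of latitude spans 3600 × 30.87 = 111132 m; at latitude φ, 1° of longitude spans that × cos φ = 111127.6 m, so Δλ = 44.17 / 111127.6 × 3600 = 1.431″.

Δλ = 1.4″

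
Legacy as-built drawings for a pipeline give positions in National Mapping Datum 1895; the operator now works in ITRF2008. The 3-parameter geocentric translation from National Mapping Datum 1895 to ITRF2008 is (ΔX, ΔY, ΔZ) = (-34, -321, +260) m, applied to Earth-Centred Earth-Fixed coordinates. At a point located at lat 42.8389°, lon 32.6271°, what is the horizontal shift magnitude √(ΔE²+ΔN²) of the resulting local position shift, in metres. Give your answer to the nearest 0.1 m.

The local east axis at (φ, λ) is (−sin λ, cos λ, 0), so ΔE = −sin(32.6271°)·(-34) + cos(32.6271°)·(-321) = -252.01 m.
The local north axis is (−sin φ cos λ, −sin φ sin λ, cos φ), giving ΔN = 19.470 + 117.679 + 190.650 = 327.80 m.
Horizontal magnitude = √(ΔE² + ΔN²) = √((-252.01)² + 327.80²) = 413.48 m.

413.5 m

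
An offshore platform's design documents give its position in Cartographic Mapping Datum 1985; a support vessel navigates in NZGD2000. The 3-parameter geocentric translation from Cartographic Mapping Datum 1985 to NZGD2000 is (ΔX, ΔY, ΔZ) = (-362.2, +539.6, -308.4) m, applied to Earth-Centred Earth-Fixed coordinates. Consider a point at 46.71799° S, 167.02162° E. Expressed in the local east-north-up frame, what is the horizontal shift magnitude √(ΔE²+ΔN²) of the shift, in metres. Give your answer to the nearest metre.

464 m

The local east axis at (φ, λ) is (−sin λ, cos λ, 0), so ΔE = −sin(167.02162°)·(-362.2) + cos(167.02162°)·539.6 = -444.47 m.
The local north axis is (−sin φ cos λ, −sin φ sin λ, cos φ), giving ΔN = 256.942 + 88.221 − 211.436 = 133.73 m.
Horizontal magnitude = √(ΔE² + ΔN²) = √((-444.47)² + 133.73²) = 464.15 m.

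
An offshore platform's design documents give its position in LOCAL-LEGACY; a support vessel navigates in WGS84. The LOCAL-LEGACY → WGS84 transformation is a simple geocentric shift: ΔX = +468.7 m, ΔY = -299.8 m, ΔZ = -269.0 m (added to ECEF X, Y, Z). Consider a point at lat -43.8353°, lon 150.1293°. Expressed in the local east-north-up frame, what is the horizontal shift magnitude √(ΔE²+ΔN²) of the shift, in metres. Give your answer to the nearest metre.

The local east axis at (φ, λ) is (−sin λ, cos λ, 0), so ΔE = −sin(150.1293°)·468.7 + cos(150.1293°)·(-299.8) = 26.54 m.
The local north axis is (−sin φ cos λ, −sin φ sin λ, cos φ), giving ΔN = -281.491 − 103.413 − 194.039 = -578.94 m.
Horizontal magnitude = √(ΔE² + ΔN²) = √(26.54² + (-578.94)²) = 579.55 m.

580 m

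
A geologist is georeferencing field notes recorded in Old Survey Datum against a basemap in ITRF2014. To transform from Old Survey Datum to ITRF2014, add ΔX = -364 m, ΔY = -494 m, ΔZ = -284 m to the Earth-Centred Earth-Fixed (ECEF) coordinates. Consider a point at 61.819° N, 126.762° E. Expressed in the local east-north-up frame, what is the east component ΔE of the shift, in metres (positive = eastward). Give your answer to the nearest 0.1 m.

ΔE = 587.3 m

The local east axis at (φ, λ) is (−sin λ, cos λ, 0), so ΔE = −sin(126.762°)·(-364) + cos(126.762°)·(-494) = 587.27 m.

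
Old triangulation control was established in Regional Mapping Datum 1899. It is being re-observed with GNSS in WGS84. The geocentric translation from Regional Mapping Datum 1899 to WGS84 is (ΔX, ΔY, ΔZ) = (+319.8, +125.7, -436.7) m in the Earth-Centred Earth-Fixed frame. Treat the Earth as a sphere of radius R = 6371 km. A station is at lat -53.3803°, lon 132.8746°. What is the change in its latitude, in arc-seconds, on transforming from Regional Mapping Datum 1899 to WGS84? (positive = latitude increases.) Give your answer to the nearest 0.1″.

sin φ = -0.802612, cos φ = 0.596501, sin λ = 0.732845, cos λ = -0.680396.
North component: ΔN = −sin φ cos λ·ΔX − sin φ sin λ·ΔY + cos φ·ΔZ = −(-0.802612)(-0.680396)(319.8) − (-0.802612)(0.732845)(125.7) + (0.596501)(-436.7) = -361.20 m.
1° of latitude spans πR/180 = 111195 m, so Δφ = -361.20 / 111195 × 3600 = -11.694″.

Δφ = -11.7″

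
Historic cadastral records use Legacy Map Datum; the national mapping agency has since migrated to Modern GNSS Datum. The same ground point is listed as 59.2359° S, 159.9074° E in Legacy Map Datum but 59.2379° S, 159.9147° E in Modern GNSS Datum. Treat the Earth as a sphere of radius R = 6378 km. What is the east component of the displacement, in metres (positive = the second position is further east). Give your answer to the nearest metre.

ΔE = 416 m

Δφ = -59.2379° − -59.2359° = -0.0020°; Δλ = 159.9147° − 159.9074° = +0.0073°.
1° along a meridian = πR/180 = 111317 m.
ΔN = Δφ × 111317 = -222.6 m; ΔE = Δλ × 111317 × cos(-59.2359°) = +0.0073 × 111317 × 0.511505 = 415.7 m.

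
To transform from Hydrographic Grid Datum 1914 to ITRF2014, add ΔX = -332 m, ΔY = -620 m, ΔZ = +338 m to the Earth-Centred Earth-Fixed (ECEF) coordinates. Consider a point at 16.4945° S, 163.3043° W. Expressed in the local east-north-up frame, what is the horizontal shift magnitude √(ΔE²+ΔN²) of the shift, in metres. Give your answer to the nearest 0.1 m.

The local east axis at (φ, λ) is (−sin λ, cos λ, 0), so ΔE = −sin(-163.3043°)·(-332) + cos(-163.3043°)·(-620) = 498.48 m.
The local north axis is (−sin φ cos λ, −sin φ sin λ, cos φ), giving ΔN = 90.289 + 50.572 + 324.090 = 464.95 m.
Horizontal magnitude = √(ΔE² + ΔN²) = √(498.48² + 464.95²) = 681.66 m.

681.7 m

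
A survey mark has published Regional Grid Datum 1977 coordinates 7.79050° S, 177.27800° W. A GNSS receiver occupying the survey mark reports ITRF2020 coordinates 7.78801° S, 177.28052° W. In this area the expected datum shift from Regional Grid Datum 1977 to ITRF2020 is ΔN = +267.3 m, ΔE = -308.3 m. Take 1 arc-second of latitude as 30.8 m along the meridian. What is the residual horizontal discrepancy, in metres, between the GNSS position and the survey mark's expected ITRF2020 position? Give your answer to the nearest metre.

Observed coordinate differences: Δφ = +0.00249°, Δλ = -0.00252°.
Converting to metres (1° lat = 110880 m, cos φ = 0.990770): observed ΔN = 276.1 m, observed ΔE = -276.8 m.
Subtracting the expected shift leaves a residual of 276.1 − (267.3) = 8.8 m north and -276.8 − (-308.3) = 31.5 m east.
Residual distance = √(8.8² + 31.5²) = 32.7 m.

33 m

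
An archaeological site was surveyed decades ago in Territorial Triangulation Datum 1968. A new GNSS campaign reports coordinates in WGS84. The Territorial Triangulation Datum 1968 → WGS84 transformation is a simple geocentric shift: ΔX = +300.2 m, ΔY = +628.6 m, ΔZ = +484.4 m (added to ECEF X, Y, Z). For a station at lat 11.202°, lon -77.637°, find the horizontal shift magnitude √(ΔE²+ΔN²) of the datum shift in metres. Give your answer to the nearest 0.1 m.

722.3 m

At φ = 11.202°, λ = -77.637°: sin φ = 0.194269, cos φ = 0.980948, sin λ = -0.976811, cos λ = 0.214105.
ΔE = −sin λ·ΔX + cos λ·ΔY = −(-0.976811)·(300.2) + (0.214105)·(628.6) = 427.82 m.
ΔN = −sin φ cos λ·ΔX − sin φ sin λ·ΔY + cos φ·ΔZ = −(0.194269)(0.214105)(300.2) − (0.194269)(-0.976811)(628.6) + (0.980948)(484.4) = 581.97 m.
Horizontal magnitude = √(ΔE² + ΔN²) = √(427.82² + 581.97²) = 722.30 m.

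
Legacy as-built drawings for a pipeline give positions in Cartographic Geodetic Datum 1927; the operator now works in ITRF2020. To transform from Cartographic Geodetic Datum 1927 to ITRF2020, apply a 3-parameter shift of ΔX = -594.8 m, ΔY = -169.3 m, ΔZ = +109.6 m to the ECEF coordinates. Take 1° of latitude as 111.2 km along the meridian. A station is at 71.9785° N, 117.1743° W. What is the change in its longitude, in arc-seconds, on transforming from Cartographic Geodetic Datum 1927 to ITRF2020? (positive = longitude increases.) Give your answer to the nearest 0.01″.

sin φ = 0.950940, cos φ = 0.309374, sin λ = -0.889621, cos λ = -0.456699.
East component: ΔE = −sin λ·ΔX + cos λ·ΔY = −(-0.889621)(-594.8) + (-0.456699)(-169.3) = -451.83 m.
1° of latitude spans 111200 m; at latitude φ, 1° of longitude spans that × cos φ = 34402.4 m, so Δλ = -451.83 / 34402.4 × 3600 = -47.281″.

Δλ = -47.28″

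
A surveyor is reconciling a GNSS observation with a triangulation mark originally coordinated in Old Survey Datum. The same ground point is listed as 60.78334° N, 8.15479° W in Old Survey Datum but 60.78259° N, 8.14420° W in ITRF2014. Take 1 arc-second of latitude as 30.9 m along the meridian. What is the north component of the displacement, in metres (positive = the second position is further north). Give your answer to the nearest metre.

Δφ = 60.78259° − 60.78334° = -0.00075°; Δλ = -8.14420° − -8.15479° = +0.01059°.
1° of latitude = 3600 × 30.90 = 111240 m.
ΔN = Δφ × 111240 = -83.4 m; ΔE = Δλ × 111240 × cos(60.78334°) = +0.01059 × 111240 × 0.488113 = 575.0 m.

ΔN = -83 m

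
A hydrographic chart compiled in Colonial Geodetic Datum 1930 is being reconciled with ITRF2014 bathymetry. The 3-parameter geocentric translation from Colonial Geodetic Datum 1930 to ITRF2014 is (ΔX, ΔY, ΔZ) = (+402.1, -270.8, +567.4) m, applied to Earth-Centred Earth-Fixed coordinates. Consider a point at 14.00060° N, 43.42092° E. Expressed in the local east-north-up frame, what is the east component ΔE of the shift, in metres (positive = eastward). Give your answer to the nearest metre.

The local east axis at (φ, λ) is (−sin λ, cos λ, 0), so ΔE = −sin(43.42092°)·402.1 + cos(43.42092°)·(-270.8) = -473.07 m.

ΔE = -473 m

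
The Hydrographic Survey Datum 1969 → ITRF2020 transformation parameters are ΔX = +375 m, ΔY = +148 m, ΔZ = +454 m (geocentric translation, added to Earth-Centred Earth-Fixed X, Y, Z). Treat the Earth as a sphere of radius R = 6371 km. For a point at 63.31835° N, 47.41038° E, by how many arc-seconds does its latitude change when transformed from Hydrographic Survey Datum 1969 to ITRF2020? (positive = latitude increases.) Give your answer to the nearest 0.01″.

sin φ = 0.893515, cos φ = 0.449033, sin λ = 0.736220, cos λ = 0.676743.
North component: ΔN = −sin φ cos λ·ΔX − sin φ sin λ·ΔY + cos φ·ΔZ = −(0.893515)(0.676743)(375) − (0.893515)(0.736220)(148) + (0.449033)(454) = -120.25 m.
1° of latitude spans πR/180 = 111195 m, so Δφ = -120.25 / 111195 × 3600 = -3.893″.

Δφ = -3.89″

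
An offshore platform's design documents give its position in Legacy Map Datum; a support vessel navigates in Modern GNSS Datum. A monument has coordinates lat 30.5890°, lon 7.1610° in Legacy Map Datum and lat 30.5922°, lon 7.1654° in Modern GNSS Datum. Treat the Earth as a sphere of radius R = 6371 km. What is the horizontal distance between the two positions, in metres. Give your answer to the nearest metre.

551 m

Δφ = 30.5922° − 30.5890° = +0.0032°; Δλ = 7.1654° − 7.1610° = +0.0044°.
1° along a meridian = πR/180 = 111195 m.
ΔN = Δφ × 111195 = 355.8 m; ΔE = Δλ × 111195 × cos(30.5890°) = +0.0044 × 111195 × 0.860840 = 421.2 m.
Distance = √(ΔE² + ΔN²) = √(421.2² + 355.8²) = 551.4 m.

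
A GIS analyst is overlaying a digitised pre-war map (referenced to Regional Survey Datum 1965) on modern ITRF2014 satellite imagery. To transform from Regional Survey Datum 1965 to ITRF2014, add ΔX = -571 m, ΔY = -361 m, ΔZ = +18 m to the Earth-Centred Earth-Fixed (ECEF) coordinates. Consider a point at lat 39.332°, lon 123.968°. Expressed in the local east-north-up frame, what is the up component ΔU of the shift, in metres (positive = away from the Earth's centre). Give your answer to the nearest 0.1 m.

ΔU = 26.6 m

The local up (radial) axis is (cos φ cos λ, cos φ sin λ, sin φ), giving ΔU = 246.769 − 231.578 + 11.409 = 26.60 m.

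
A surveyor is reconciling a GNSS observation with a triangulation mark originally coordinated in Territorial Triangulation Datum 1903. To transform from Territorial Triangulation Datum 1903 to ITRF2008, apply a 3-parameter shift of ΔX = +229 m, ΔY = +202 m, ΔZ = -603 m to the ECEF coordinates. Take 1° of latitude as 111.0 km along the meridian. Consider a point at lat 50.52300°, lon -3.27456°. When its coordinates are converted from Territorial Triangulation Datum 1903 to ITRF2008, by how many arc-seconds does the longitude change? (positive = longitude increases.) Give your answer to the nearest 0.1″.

Δλ = 11.0″

sin φ = 0.771880, cos φ = 0.635768, sin λ = -0.057121, cos λ = 0.998367.
East component: ΔE = −sin λ·ΔX + cos λ·ΔY = −(-0.057121)(229) + (0.998367)(202) = 214.75 m.
1° of latitude spans 111000 m; at latitude φ, 1° of longitude spans that × cos φ = 70570.3 m, so Δλ = 214.75 / 70570.3 × 3600 = 10.955″.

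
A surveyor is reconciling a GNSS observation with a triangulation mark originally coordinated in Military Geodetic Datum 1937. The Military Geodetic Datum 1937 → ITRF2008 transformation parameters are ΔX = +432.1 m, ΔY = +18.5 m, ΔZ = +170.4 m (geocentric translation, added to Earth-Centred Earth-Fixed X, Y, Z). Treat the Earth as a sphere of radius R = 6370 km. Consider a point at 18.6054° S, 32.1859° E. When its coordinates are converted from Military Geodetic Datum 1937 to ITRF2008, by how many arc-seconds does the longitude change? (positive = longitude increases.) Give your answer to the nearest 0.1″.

sin φ = -0.319049, cos φ = 0.947738, sin λ = 0.532668, cos λ = 0.846324.
East component: ΔE = −sin λ·ΔX + cos λ·ΔY = −(0.532668)(432.1) + (0.846324)(18.5) = -214.51 m.
1° of latitude spans πR/180 = 111177 m; at latitude φ, 1° of longitude spans that × cos φ = 105367.2 m, so Δλ = -214.51 / 105367.2 × 3600 = -7.329″.

Δλ = -7.3″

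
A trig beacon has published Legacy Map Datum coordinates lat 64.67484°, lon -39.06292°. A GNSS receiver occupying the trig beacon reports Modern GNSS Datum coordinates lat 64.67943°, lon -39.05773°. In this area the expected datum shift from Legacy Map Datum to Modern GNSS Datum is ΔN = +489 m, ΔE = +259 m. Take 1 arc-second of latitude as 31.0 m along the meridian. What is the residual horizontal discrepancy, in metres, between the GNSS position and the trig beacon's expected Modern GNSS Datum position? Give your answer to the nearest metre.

Observed coordinate differences: Δφ = +0.00459°, Δλ = +0.00519°.
Converting to metres (1° lat = 111600 m, cos φ = 0.427755): observed ΔN = 512.2 m, observed ΔE = 247.8 m.
Subtracting the expected shift leaves a residual of 512.2 − (489) = 23.2 m north and 247.8 − (259) = -11.2 m east.
Residual distance = √(23.2² + (-11.2)²) = 25.8 m.

26 m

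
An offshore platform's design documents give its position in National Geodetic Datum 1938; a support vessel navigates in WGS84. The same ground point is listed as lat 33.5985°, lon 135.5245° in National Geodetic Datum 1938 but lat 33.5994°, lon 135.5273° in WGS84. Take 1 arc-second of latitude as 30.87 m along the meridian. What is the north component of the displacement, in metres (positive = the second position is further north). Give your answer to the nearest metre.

Δφ = 33.5994° − 33.5985° = +0.0009°; Δλ = 135.5273° − 135.5245° = +0.0028°.
1° of latitude = 3600 × 30.87 = 111132 m.
ΔN = Δφ × 111132 = 100.0 m; ΔE = Δλ × 111132 × cos(33.5985°) = +0.0028 × 111132 × 0.832936 = 259.2 m.

ΔN = 100 m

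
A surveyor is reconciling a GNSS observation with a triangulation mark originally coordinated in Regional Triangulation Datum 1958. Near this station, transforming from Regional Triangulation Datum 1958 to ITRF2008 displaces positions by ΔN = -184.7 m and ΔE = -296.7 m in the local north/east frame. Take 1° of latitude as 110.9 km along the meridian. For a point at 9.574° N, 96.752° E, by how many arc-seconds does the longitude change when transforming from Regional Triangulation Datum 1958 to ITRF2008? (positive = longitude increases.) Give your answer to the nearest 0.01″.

Δλ = -9.77″

At latitude 9.574°, cos φ = 0.986072.
1° of longitude at this latitude = 110.9 × cos φ = 109.36 km, so Δλ = -296.7 / 109355.3 = -0.0027132° = -9.767″.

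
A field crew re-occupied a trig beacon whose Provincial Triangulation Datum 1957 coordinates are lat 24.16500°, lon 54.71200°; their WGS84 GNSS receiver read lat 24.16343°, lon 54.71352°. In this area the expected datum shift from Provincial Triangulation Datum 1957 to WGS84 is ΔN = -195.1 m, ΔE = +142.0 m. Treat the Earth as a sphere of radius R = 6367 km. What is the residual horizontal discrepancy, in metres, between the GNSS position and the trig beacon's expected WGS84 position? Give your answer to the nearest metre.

24 m

Observed coordinate differences: Δφ = -0.00157°, Δλ = +0.00152°.
Converting to metres (1° lat = 111125 m, cos φ = 0.912370): observed ΔN = -174.5 m, observed ΔE = 154.1 m.
Subtracting the expected shift leaves a residual of -174.5 − (-195.1) = 20.6 m north and 154.1 − (142.0) = 12.1 m east.
Residual distance = √(20.6² + 12.1²) = 23.9 m.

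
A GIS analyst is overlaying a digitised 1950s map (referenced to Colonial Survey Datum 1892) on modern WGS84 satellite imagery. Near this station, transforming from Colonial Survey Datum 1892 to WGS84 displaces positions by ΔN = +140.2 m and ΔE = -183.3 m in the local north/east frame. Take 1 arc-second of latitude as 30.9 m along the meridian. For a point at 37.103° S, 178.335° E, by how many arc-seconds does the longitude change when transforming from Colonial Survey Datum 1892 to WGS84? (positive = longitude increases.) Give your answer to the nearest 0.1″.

Δλ = -7.4″

At latitude -37.103°, cos φ = 0.797552.
1″ of longitude at this latitude = 30.90 × cos φ = 24.6444 m, so Δλ = -183.3 / 24.6444 = -7.438″.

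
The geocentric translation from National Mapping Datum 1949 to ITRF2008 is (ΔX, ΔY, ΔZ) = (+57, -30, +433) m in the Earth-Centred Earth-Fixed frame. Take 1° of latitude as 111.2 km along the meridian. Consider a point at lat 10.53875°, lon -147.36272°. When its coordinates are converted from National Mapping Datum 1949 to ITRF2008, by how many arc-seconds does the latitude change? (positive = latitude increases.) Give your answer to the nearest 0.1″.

Δφ = 14.0″

sin φ = 0.182900, cos φ = 0.983131, sin λ = -0.539319, cos λ = -0.842102.
North component: ΔN = −sin φ cos λ·ΔX − sin φ sin λ·ΔY + cos φ·ΔZ = −(0.182900)(-0.842102)(57) − (0.182900)(-0.539319)(-30) + (0.983131)(433) = 431.52 m.
1° of latitude spans 111200 m, so Δφ = 431.52 / 111200 × 3600 = 13.970″.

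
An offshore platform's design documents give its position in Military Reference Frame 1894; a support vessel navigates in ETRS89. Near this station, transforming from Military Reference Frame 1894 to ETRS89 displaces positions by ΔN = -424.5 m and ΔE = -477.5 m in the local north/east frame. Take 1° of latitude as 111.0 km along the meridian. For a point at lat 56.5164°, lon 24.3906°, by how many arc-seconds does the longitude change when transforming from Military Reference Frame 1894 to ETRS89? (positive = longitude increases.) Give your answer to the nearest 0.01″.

At latitude 56.5164°, cos φ = 0.551698.
1° of longitude at this latitude = 111.0 × cos φ = 61.24 km, so Δλ = -477.5 / 61238.5 = -0.0077974° = -28.071″.

Δλ = -28.07″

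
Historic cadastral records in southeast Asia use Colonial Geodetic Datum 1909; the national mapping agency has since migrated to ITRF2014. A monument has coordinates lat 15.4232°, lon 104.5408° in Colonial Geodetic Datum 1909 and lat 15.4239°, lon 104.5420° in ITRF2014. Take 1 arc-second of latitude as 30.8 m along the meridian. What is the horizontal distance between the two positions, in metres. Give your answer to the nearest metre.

Δφ = 15.4239° − 15.4232° = +0.0007°; Δλ = 104.5420° − 104.5408° = +0.0012°.
1° of latitude = 3600 × 30.80 = 110880 m.
ΔN = Δφ × 110880 = 77.6 m; ΔE = Δλ × 110880 × cos(15.4232°) = +0.0012 × 110880 × 0.963988 = 128.3 m.
Distance = √(ΔE² + ΔN²) = √(128.3² + 77.6²) = 149.9 m.

150 m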